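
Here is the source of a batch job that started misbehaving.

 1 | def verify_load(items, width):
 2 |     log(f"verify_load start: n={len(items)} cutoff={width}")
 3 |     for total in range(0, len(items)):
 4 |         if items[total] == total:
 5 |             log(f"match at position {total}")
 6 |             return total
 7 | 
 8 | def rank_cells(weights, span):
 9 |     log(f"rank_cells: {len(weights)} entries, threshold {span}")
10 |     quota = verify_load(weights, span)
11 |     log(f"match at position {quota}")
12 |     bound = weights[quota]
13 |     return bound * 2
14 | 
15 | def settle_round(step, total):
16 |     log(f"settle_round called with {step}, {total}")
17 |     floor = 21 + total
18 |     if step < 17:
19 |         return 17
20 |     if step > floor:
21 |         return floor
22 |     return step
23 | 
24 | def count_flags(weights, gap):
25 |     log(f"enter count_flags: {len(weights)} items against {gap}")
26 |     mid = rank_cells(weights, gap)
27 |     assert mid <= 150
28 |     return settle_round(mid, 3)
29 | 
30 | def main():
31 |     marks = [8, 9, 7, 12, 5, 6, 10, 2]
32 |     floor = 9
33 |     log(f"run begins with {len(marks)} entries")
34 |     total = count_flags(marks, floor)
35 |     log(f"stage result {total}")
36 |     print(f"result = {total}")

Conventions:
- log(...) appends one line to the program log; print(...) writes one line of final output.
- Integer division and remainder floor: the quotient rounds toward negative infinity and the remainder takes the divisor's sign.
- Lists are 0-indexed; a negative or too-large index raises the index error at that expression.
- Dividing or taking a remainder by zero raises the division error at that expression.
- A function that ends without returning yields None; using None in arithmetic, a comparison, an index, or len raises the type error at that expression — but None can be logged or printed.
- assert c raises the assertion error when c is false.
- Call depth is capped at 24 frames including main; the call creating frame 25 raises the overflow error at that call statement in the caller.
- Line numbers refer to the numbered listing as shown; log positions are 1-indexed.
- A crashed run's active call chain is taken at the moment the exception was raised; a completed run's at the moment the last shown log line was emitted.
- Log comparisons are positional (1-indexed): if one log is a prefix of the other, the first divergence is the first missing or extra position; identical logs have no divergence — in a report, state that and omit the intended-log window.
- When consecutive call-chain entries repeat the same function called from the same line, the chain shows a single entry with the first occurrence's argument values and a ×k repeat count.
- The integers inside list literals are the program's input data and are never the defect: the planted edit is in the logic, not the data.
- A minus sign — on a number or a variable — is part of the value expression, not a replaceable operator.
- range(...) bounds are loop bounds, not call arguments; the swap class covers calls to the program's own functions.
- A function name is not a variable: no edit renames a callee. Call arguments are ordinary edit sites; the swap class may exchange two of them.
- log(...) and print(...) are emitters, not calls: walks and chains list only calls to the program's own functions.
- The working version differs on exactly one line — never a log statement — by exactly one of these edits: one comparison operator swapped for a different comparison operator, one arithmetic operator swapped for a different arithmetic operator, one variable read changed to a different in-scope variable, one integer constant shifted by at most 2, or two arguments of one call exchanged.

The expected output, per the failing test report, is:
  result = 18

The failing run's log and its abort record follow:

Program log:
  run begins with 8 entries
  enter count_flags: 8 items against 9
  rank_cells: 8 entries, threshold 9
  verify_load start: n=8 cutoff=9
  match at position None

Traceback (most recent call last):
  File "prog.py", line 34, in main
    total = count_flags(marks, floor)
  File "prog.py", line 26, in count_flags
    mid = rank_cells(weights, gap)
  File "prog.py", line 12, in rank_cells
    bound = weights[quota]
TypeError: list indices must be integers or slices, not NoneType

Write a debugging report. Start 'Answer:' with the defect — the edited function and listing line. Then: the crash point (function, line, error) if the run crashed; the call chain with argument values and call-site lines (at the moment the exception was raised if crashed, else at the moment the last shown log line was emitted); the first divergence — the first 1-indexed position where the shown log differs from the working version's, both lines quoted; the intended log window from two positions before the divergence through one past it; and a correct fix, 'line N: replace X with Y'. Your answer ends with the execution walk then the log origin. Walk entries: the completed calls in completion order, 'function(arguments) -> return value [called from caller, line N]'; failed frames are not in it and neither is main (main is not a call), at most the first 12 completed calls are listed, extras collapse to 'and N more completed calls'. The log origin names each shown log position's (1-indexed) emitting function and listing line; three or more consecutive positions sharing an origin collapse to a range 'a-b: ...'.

Answer: the defect is in verify_load at line 4.
The tell: Everything matches until log position 5, which reads 'match at position None' in place of 'match at position 1'.
Crash: rank_cells, line 12, TypeError.
Call chain: main -> count_flags([8, 9, 7, 12, 5, 6, 10, 2], 9) (called at line 34) -> rank_cells([8, 9, 7, 12, 5, 6, 10, 2], 9) (called at line 26).
First divergence: position 5 — shown 'match at position None', intended 'match at position 1'.
Intended log window:
  3: rank_cells: 8 entries, threshold 9
  4: verify_load start: n=8 cutoff=9
  5: match at position 1
  6: match at position 1
Execution walk:
  verify_load([8, 9, 7, 12, 5, 6, 10, 2], 9) -> None  [called from rank_cells, line 10]
Log origin:
  1: from main, line 33
  2: from count_flags, line 25
  3: from rank_cells, line 9
  4: from verify_load, line 2
  5: from rank_cells, line 11
A correct fix: line 4: replace `items[total] == total` with `items[total] == width`.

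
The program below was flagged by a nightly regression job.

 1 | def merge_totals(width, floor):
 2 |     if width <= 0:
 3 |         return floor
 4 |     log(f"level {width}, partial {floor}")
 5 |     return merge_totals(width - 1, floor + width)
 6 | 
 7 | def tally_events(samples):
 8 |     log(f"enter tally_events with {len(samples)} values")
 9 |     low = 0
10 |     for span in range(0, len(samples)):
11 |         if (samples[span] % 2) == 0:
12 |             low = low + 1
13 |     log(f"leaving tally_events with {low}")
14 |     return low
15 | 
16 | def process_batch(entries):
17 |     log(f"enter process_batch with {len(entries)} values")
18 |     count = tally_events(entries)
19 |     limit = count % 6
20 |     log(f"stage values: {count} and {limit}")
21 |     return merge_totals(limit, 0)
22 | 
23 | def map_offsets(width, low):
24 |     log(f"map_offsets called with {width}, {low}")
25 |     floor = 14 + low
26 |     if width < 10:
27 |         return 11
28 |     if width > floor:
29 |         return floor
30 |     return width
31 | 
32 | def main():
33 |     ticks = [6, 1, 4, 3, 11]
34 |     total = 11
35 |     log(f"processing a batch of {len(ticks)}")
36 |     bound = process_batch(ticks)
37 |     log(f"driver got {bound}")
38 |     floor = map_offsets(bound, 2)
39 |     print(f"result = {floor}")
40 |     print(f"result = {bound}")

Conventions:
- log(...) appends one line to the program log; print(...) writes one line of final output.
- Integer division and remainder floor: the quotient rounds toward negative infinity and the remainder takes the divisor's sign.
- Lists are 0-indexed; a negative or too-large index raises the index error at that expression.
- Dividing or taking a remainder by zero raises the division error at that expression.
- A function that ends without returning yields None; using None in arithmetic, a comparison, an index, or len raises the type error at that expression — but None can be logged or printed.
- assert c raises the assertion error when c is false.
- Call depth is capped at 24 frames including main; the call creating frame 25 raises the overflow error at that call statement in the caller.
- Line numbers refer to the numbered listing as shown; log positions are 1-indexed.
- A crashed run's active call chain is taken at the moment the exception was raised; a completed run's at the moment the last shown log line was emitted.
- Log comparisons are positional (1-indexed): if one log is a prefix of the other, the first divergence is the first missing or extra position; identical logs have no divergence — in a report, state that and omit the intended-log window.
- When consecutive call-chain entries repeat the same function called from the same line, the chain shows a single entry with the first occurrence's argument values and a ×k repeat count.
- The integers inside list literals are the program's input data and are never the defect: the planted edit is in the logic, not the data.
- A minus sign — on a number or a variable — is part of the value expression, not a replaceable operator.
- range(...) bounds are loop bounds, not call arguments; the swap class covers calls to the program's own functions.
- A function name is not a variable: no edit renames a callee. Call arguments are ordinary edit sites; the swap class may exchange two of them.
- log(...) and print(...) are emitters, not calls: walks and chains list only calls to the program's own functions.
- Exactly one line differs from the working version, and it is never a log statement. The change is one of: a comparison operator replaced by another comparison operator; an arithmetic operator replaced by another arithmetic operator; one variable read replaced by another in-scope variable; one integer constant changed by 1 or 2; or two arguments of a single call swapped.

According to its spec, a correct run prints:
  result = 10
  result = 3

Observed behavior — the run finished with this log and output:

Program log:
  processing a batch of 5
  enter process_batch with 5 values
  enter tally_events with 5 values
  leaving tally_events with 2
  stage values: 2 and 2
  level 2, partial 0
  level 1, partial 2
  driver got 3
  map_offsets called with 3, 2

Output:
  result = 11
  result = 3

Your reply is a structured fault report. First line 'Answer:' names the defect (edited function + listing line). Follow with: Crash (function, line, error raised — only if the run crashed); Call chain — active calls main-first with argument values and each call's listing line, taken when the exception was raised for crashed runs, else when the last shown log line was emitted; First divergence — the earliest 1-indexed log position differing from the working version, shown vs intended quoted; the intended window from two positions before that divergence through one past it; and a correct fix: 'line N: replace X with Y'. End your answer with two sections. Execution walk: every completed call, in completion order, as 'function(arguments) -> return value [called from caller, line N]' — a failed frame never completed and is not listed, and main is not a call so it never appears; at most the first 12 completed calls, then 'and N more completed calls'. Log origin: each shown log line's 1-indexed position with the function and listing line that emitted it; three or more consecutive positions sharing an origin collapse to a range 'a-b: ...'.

Answer: the defect is in map_offsets at line 27.
Key observation: No log line changed; the fault shows up purely in the output.
Call chain: main -> map_offsets(3, 2) (called at line 38).
First divergence: none; the two logs match at every position.
Execution walk:
  tally_events([6, 1, 4, 3, 11]) -> 2  [called from process_batch, line 18]
  merge_totals(0, 3) -> 3  [called from merge_totals, line 5]
  merge_totals(1, 2) -> 3  [called from merge_totals, line 5]
  merge_totals(2, 0) -> 3  [called from process_batch, line 21]
  process_batch([6, 1, 4, 3, 11]) -> 3  [called from main, line 36]
  map_offsets(3, 2) -> 11  [called from main, line 38]
Log origins:
  1 — main, line 35
  2 — process_batch, line 17
  3 — tally_events, line 8
  4 — tally_events, line 13
  5 — process_batch, line 20
  6 — merge_totals, line 4
  7 — merge_totals, line 4
  8 — main, line 37
  9 — map_offsets, line 24
A correct fix: line 27: replace `11` with `10`.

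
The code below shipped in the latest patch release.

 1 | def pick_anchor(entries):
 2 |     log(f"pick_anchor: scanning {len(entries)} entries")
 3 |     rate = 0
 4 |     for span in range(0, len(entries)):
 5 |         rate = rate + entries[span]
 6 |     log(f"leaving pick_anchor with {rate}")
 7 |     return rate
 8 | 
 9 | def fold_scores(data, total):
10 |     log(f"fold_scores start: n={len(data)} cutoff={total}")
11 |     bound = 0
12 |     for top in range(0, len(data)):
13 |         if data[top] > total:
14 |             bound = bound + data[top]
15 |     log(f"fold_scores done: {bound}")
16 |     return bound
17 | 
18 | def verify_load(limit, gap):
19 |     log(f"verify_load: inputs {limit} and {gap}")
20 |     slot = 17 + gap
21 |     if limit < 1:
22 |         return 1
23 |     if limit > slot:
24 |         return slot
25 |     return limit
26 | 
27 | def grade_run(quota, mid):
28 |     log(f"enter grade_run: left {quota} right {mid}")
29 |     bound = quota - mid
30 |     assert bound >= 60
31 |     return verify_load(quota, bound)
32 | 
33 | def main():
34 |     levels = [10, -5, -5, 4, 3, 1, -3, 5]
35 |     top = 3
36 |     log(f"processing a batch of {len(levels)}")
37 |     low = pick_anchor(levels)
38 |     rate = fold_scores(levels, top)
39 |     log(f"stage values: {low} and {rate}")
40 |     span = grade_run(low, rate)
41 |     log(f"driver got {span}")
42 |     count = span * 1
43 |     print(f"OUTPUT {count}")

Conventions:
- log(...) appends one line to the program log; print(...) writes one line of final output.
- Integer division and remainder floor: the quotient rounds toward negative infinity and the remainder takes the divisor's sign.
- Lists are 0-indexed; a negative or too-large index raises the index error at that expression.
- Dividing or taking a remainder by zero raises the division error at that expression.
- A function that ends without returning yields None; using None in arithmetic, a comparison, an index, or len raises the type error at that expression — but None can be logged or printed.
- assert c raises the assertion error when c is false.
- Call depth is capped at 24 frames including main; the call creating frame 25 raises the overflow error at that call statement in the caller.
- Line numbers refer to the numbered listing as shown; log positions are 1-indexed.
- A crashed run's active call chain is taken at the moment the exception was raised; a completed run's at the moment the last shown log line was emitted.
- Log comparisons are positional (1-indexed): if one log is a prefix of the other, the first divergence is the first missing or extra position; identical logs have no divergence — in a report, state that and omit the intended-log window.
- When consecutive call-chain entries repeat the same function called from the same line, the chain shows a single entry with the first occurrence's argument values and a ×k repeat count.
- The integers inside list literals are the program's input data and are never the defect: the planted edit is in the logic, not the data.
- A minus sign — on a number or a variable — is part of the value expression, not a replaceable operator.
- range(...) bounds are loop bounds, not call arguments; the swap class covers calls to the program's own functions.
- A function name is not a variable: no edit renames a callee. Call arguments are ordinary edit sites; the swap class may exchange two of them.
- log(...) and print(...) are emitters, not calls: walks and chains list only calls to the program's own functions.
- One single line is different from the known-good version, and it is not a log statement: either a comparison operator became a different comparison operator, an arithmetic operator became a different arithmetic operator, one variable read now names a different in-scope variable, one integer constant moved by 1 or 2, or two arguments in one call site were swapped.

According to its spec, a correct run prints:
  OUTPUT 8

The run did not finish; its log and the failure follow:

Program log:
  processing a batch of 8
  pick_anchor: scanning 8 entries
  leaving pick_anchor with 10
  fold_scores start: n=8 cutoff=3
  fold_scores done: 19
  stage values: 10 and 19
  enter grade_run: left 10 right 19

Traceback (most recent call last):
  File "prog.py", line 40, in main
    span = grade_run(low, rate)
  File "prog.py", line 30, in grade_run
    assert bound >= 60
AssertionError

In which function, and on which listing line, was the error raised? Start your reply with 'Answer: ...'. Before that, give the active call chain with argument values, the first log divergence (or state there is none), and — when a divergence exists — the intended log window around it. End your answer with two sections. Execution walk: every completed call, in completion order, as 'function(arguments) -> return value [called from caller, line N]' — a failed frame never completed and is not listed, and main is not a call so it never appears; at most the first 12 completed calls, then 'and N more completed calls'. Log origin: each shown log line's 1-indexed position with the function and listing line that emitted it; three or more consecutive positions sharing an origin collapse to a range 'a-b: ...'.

Answer: the error was raised in grade_run, line 30.
Key observation: Only 7 log lines were emitted before the run died; the intended continuation was 'verify_load: inputs 10 and -9'.
Call chain: main -> grade_run(10, 19) (called at line 40).
First divergence: position 8 — after 7 matching lines the faulty run goes silent; intended next line 'verify_load: inputs 10 and -9'.
Intended log window:
  6: stage values: 10 and 19
  7: enter grade_run: left 10 right 19
  8: verify_load: inputs 10 and -9
  9: driver got 8
Execution walk:
  pick_anchor([10, -5, -5, 4, 3, 1, -3, 5]) -> 10  [called from main, line 37]
  fold_scores([10, -5, -5, 4, 3, 1, -3, 5], 3) -> 19  [called from main, line 38]
Log line origins:
  1: from main, line 36
  2: from pick_anchor, line 2
  3: from pick_anchor, line 6
  4: from fold_scores, line 10
  5: from fold_scores, line 15
  6: from main, line 39
  7: from grade_run, line 28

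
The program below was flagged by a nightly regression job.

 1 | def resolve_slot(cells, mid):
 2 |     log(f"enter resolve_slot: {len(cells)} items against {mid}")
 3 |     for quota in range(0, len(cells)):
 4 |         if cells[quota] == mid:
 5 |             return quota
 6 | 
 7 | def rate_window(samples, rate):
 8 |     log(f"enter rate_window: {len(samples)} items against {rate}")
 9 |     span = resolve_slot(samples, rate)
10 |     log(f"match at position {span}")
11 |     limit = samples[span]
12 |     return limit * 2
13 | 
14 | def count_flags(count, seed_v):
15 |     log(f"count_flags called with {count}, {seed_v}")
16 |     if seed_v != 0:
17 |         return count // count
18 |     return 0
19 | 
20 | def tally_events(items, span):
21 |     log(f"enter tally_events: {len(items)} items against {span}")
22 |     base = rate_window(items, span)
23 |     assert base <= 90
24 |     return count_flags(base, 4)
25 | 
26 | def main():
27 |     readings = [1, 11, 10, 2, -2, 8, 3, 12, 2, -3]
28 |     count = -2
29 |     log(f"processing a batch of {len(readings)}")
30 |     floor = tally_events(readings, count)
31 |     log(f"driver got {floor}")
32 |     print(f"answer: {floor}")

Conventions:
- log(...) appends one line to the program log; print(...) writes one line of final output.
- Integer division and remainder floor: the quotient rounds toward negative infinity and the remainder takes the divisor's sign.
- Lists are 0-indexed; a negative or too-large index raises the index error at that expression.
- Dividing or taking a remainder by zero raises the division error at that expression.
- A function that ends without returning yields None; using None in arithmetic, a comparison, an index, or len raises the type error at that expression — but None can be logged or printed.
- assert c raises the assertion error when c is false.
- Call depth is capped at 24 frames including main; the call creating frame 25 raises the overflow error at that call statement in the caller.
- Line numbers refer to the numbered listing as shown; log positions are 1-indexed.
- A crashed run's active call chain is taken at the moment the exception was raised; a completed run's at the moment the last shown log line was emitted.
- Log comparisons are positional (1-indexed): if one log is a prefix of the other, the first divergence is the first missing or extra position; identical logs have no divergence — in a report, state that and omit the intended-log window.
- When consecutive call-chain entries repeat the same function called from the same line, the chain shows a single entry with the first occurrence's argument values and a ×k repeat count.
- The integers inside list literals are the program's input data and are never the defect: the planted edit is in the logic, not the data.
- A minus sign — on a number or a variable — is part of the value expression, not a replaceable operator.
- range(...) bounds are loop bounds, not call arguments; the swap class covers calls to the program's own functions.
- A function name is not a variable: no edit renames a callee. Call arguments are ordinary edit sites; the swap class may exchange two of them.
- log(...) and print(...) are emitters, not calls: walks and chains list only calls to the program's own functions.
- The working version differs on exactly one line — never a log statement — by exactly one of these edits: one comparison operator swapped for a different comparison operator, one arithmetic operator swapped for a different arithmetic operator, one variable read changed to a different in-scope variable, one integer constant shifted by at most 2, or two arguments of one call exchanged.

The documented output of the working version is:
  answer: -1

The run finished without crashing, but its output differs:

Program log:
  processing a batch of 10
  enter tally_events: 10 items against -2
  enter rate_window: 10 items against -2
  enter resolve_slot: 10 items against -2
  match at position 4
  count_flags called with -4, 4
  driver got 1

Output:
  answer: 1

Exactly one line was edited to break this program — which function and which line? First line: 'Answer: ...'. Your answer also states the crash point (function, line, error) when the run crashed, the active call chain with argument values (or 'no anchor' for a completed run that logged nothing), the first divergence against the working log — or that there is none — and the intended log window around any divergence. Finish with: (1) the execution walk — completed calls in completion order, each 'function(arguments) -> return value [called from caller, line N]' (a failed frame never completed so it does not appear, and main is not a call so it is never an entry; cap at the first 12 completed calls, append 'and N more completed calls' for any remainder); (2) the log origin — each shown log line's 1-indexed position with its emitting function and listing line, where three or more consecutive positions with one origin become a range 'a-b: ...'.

Answer: the defect is in count_flags at line 17.
Core observation: At log position 7 the runs split — shown 'driver got 1', but the working version logs 'driver got -1'.
Call chain: main.
First divergence: position 7 — the shown line 'driver got 1' should read 'driver got -1'.
Intended log window:
  5: match at position 4
  6: count_flags called with -4, 4
  7: driver got -1
Execution walk:
  resolve_slot([1, 11, 10, 2, -2, 8, 3, 12, 2, -3], -2) -> 4  [called from rate_window, line 9]
  rate_window([1, 11, 10, 2, -2, 8, 3, 12, 2, -3], -2) -> -4  [called from tally_events, line 22]
  count_flags(-4, 4) -> 1  [called from tally_events, line 24]
  tally_events([1, 11, 10, 2, -2, 8, 3, 12, 2, -3], -2) -> 1  [called from main, line 30]
Log origins:
  1: from main, line 29
  2: from tally_events, line 21
  3: from rate_window, line 8
  4: from resolve_slot, line 2
  5: from rate_window, line 10
  6: from count_flags, line 15
  7: from main, line 31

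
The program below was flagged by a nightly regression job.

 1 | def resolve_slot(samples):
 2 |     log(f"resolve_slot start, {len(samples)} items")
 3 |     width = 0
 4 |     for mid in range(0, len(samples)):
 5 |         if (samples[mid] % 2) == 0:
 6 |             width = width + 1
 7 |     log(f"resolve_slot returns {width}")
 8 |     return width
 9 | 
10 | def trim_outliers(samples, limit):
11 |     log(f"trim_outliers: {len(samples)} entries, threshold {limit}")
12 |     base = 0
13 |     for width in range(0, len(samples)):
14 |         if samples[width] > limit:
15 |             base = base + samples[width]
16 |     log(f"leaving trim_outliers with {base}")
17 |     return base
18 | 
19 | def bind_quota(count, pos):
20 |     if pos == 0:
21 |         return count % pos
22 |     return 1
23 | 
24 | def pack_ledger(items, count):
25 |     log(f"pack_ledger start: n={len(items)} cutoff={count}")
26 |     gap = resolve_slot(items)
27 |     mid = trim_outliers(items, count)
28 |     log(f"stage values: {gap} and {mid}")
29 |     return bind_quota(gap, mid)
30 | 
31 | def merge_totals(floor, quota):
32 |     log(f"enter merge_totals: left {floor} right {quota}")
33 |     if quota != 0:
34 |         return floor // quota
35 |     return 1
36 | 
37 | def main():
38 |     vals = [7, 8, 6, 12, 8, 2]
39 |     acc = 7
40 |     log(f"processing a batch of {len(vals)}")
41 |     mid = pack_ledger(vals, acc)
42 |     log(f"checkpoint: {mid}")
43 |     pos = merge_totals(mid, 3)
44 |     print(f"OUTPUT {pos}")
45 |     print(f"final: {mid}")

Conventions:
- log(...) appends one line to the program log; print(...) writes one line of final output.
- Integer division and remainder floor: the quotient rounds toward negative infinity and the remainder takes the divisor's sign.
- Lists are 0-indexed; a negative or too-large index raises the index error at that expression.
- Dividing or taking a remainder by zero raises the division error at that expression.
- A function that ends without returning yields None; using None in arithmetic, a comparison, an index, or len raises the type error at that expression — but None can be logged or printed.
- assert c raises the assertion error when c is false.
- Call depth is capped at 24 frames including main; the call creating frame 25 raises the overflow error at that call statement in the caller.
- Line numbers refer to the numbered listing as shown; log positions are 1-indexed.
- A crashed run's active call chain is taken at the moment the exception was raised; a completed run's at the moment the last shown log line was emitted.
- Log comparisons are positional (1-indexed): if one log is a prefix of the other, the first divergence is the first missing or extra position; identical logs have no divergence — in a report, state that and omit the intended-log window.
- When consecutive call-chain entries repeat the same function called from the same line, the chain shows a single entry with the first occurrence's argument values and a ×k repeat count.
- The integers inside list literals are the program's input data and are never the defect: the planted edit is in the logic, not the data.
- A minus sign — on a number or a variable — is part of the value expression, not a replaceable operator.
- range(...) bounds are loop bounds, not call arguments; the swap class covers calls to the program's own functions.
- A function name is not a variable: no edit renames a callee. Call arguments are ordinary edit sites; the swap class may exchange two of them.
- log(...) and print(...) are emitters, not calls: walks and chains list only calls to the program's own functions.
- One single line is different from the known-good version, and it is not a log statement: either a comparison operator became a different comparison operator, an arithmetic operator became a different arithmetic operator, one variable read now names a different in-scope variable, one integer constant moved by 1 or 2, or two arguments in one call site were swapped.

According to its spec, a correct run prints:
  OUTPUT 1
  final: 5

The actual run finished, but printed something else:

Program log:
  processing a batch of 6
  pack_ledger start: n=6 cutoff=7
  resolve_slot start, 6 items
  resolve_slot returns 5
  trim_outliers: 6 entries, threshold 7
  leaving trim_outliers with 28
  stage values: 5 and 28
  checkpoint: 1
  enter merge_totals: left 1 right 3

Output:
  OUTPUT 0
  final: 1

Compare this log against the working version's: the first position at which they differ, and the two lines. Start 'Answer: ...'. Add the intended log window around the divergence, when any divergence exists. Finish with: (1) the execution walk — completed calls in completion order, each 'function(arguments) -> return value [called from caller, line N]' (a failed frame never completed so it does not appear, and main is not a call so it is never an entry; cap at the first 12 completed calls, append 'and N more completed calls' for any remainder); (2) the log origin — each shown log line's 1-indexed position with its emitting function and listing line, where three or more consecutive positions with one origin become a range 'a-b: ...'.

Answer: position 8 — shown 'checkpoint: 1', intended 'checkpoint: 5'.
Intended log window:
  6: leaving trim_outliers with 28
  7: stage values: 5 and 28
  8: checkpoint: 5
  9: enter merge_totals: left 5 right 3
Execution walk:
  resolve_slot([7, 8, 6, 12, 8, 2]) -> 5  [called from pack_ledger, line 26]
  trim_outliers([7, 8, 6, 12, 8, 2], 7) -> 28  [called from pack_ledger, line 27]
  bind_quota(5, 28) -> 1  [called from pack_ledger, line 29]
  pack_ledger([7, 8, 6, 12, 8, 2], 7) -> 1  [called from main, line 41]
  merge_totals(1, 3) -> 0  [called from main, line 43]
Log origins:
  1: emitted by main (line 40)
  2: emitted by pack_ledger (line 25)
  3: emitted by resolve_slot (line 2)
  4: emitted by resolve_slot (line 7)
  5: emitted by trim_outliers (line 11)
  6: emitted by trim_outliers (line 16)
  7: emitted by pack_ledger (line 28)
  8: emitted by main (line 42)
  9: emitted by merge_totals (line 32)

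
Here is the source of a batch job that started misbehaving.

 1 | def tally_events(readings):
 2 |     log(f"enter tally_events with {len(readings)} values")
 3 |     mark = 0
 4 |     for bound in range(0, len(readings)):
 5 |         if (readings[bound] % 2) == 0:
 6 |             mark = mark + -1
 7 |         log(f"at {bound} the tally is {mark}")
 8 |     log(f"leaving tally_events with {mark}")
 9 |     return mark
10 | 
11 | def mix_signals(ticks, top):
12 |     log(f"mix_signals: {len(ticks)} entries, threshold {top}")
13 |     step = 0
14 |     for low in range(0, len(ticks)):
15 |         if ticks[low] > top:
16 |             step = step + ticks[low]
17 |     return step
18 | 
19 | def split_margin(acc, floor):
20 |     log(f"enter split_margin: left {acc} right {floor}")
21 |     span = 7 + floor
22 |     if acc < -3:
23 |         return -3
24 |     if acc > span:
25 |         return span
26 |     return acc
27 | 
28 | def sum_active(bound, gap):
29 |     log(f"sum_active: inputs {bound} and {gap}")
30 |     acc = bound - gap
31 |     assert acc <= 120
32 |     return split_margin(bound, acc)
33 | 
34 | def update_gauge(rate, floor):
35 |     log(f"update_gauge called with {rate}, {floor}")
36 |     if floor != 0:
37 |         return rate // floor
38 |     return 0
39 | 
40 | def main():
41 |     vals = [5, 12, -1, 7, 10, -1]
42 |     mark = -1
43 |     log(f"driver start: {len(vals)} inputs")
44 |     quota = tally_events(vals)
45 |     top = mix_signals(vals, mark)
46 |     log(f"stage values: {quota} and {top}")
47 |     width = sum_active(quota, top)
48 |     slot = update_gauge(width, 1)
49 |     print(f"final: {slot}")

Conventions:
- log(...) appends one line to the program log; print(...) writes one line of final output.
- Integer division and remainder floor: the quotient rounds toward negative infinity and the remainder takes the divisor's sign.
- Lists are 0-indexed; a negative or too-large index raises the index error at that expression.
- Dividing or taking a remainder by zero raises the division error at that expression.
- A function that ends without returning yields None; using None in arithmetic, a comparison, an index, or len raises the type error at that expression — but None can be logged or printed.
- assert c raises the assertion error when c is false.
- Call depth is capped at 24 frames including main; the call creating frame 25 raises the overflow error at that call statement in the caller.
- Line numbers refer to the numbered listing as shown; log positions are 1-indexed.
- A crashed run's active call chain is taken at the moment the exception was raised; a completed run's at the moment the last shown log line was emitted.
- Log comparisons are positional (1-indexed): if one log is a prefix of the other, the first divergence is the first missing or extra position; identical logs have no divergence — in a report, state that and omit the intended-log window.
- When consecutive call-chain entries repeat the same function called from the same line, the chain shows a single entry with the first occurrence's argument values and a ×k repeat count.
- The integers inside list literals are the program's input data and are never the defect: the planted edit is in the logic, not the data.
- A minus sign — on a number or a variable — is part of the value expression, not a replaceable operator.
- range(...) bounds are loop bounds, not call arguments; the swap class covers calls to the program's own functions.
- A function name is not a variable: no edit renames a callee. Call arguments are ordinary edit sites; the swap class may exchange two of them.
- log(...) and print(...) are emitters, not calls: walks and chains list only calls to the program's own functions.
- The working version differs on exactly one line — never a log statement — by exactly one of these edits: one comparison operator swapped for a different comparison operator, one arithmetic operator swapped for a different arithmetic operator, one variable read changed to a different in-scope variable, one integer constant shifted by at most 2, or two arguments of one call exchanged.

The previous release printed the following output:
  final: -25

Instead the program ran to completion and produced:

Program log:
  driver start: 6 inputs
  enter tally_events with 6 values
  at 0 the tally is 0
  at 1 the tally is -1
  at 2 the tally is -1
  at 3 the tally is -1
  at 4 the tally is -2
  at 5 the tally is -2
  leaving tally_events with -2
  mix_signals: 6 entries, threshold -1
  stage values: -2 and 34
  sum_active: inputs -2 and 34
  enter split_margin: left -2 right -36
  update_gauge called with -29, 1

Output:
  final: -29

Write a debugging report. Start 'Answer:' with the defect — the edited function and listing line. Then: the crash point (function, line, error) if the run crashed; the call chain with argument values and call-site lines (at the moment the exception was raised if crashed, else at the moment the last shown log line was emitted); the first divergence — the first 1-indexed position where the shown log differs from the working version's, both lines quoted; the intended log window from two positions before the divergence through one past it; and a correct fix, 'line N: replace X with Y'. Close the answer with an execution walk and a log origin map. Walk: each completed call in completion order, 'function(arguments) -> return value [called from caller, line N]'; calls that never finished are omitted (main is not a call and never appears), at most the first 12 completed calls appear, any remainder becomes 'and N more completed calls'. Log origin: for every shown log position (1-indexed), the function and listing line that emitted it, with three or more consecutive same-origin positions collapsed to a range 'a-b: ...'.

Answer: the defect is in tally_events at line 6.
The tell: Everything matches until log position 4, which reads 'at 1 the tally is -1' in place of 'at 1 the tally is 1'.
Call chain: main -> update_gauge(-29, 1) (called at line 48).
First divergence: position 4; shown 'at 1 the tally is -1' vs intended 'at 1 the tally is 1'.
Intended log window:
  2: enter tally_events with 6 values
  3: at 0 the tally is 0
  4: at 1 the tally is 1
  5: at 2 the tally is 1
Execution walk:
  tally_events([5, 12, -1, 7, 10, -1]) -> -2  [called from main, line 44]
  mix_signals([5, 12, -1, 7, 10, -1], -1) -> 34  [called from main, line 45]
  split_margin(-2, -36) -> -29  [called from sum_active, line 32]
  sum_active(-2, 34) -> -29  [called from main, line 47]
  update_gauge(-29, 1) -> -29  [called from main, line 48]
Log origin:
  1: emitted by main (line 43)
  2: emitted by tally_events (line 2)
  3-8: emitted by tally_events (line 7)
  9: emitted by tally_events (line 8)
  10: emitted by mix_signals (line 12)
  11: emitted by main (line 46)
  12: emitted by sum_active (line 29)
  13: emitted by split_margin (line 20)
  14: emitted by update_gauge (line 35)
A correct fix: line 6: replace `-1` with `1`.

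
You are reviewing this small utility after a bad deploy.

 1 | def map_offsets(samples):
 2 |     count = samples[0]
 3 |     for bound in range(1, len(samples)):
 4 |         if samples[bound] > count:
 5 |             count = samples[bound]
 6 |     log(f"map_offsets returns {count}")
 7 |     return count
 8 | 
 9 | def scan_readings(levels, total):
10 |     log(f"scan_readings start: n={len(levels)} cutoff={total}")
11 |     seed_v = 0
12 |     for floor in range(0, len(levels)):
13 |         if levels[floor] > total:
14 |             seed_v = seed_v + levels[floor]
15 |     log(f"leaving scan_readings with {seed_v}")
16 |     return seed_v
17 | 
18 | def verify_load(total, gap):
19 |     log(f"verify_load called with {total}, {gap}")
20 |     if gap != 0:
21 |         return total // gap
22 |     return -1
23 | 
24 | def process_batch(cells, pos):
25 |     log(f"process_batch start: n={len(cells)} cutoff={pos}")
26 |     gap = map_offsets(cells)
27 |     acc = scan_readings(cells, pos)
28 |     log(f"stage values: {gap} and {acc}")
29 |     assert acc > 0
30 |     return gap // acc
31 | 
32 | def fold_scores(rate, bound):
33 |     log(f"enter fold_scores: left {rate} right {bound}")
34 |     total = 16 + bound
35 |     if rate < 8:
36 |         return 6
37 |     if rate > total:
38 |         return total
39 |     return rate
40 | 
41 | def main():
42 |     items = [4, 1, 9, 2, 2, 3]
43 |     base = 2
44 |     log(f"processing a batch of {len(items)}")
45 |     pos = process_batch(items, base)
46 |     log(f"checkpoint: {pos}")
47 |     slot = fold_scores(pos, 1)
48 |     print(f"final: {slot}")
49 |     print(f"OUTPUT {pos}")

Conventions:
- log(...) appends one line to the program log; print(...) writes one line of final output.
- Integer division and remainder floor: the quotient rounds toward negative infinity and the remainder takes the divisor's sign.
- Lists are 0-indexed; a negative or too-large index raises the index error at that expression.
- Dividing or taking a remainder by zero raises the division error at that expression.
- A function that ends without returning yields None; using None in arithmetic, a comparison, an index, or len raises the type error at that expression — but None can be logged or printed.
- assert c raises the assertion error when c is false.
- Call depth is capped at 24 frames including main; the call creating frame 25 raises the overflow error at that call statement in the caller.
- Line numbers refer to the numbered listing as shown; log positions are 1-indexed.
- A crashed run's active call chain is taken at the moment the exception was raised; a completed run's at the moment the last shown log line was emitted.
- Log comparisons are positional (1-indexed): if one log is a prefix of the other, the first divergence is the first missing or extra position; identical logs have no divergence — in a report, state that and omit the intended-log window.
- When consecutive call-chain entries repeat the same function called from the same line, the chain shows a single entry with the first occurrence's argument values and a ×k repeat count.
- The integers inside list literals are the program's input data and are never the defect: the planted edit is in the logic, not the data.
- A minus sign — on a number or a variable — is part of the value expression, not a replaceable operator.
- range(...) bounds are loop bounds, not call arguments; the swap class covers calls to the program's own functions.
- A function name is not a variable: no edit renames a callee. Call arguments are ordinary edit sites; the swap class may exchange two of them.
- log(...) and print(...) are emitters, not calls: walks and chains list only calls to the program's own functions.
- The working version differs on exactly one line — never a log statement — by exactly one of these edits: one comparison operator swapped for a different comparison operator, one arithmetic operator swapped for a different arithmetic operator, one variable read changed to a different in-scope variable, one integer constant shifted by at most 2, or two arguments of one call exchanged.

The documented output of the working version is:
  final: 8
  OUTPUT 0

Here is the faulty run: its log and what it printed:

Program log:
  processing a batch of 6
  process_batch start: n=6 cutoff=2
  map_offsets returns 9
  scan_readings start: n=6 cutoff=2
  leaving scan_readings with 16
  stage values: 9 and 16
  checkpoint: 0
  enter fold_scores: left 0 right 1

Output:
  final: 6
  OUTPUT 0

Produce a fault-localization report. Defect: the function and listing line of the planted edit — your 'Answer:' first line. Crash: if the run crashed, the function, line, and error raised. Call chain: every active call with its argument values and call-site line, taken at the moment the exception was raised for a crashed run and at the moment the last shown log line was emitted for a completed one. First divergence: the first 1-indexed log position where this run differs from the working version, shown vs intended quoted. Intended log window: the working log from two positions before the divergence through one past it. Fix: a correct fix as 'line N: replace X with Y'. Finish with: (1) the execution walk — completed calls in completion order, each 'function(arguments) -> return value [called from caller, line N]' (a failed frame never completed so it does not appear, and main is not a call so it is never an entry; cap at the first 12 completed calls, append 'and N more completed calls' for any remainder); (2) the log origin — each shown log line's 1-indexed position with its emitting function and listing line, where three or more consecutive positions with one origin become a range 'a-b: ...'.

Answer: the defect is in fold_scores at line 36.
Key fact: The logs agree in full; only the final output differs.
Call chain: main -> fold_scores(0, 1) (called at line 47).
First divergence: there is none — every log position agrees.
Execution walk:
  map_offsets([4, 1, 9, 2, 2, 3]) -> 9  [called from process_batch, line 26]
  scan_readings([4, 1, 9, 2, 2, 3], 2) -> 16  [called from process_batch, line 27]
  process_batch([4, 1, 9, 2, 2, 3], 2) -> 0  [called from main, line 45]
  fold_scores(0, 1) -> 6  [called from main, line 47]
Log line origins:
  1: logged in main at line 44
  2: logged in process_batch at line 25
  3: logged in map_offsets at line 6
  4: logged in scan_readings at line 10
  5: logged in scan_readings at line 15
  6: logged in process_batch at line 28
  7: logged in main at line 46
  8: logged in fold_scores at line 33
A correct fix: line 36: replace `6` with `8`.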